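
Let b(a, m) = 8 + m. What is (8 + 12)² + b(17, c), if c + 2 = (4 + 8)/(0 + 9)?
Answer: 1222/3 ≈ 407.33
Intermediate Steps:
c = -⅔ (c = -2 + (4 + 8)/(0 + 9) = -2 + 12/9 = -2 + 12*(⅑) = -2 + 4/3 = -⅔ ≈ -0.66667)
(8 + 12)² + b(17, c) = (8 + 12)² + (8 - ⅔) = 20² + 22/3 = 400 + 22/3 = 1222/3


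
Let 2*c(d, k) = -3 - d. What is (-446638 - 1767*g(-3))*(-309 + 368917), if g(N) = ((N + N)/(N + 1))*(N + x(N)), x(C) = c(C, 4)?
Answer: -158772366880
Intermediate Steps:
c(d, k) = -3/2 - d/2 (c(d, k) = (-3 - d)/2 = -3/2 - d/2)
x(C) = -3/2 - C/2
g(N) = 2*N*(-3/2 + N/2)/(1 + N) (g(N) = ((N + N)/(N + 1))*(N + (-3/2 - N/2)) = ((2*N)/(1 + N))*(-3/2 + N/2) = (2*N/(1 + N))*(-3/2 + N/2) = 2*N*(-3/2 + N/2)/(1 + N))
(-446638 - 1767*g(-3))*(-309 + 368917) = (-446638 - (-5301)*(-3 - 3)/(1 - 3))*(-309 + 368917) = (-446638 - (-5301)*(-6)/(-2))*368608 = (-446638 - (-5301)*(-1)*(-6)/2)*368608 = (-446638 - 1767*(-9))*368608 = (-446638 + 15903)*368608 = -430735*368608 = -158772366880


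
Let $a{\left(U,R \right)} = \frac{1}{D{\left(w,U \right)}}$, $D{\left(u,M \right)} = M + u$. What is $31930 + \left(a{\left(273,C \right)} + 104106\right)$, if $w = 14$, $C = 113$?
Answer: $\frac{39042333}{287} \approx 1.3604 \cdot 10^{5}$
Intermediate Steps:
$a{\left(U,R \right)} = \frac{1}{14 + U}$ ($a{\left(U,R \right)} = \frac{1}{U + 14} = \frac{1}{14 + U}$)
$31930 + \left(a{\left(273,C \right)} + 104106\right) = 31930 + \left(\frac{1}{14 + 273} + 104106\right) = 31930 + \left(\frac{1}{287} + 104106\right) = 31930 + \frac{29878423}{287} = \frac{39042333}{287}$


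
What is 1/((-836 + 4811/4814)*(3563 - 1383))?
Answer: -2407/4381465370 ≈ -5.4936e-7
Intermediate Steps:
1/((-836 + 4811/4814)*(3563 - 1383)) = 1/((-836 + 4811*(1/4814))*2180) = 1/((-836 + 4811/4814)*2180) = 1/(-4019693/4814*2180) = 1/(-4381465370/2407) = -2407/4381465370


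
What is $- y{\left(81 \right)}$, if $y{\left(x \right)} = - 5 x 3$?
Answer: $1215$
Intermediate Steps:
$y{\left(x \right)} = - 15 x$
$- y{\left(81 \right)} = - \left(-15\right) 81 = \left(-1\right) \left(-1215\right) = 1215$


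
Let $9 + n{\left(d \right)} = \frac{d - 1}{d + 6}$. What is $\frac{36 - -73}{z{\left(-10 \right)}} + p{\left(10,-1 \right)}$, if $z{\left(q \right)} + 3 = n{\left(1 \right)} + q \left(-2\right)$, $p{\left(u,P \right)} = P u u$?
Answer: $- \frac{691}{8} \approx -86.375$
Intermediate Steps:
$n{\left(d \right)} = -9 + \frac{-1 + d}{6 + d}$ ($n{\left(d \right)} = -9 + \frac{d - 1}{d + 6} = -9 + \frac{-1 + d}{6 + d}$)
$p{\left(u,P \right)} = P u^{2}$
$z{\left(q \right)} = -12 - 2 q$ ($z{\left(q \right)} = -3 + \left(\frac{-55 - 8}{6 + 1} + q \left(-2\right)\right) = -3 - \left(2 q - \frac{-55 - 8}{7}\right) = -3 - \left(9 + 2 q\right) = -12 - 2 q$)
$\frac{36 - -73}{z{\left(-10 \right)}} + p{\left(10,-1 \right)} = \frac{36 - -73}{-12 - -20} - 10^{2} = \frac{36 + 73}{-12 + 20} - 100 = \frac{1}{8} \cdot 109 - 100 = \frac{109}{8} - 100 = - \frac{691}{8}$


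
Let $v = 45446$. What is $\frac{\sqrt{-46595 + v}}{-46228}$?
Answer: $- \frac{i \sqrt{1149}}{46228} \approx - 0.00073325 i$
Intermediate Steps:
$\frac{\sqrt{-46595 + v}}{-46228} = \frac{\sqrt{-46595 + 45446}}{-46228} = \sqrt{-1149} \left(- \frac{1}{46228}\right) = i \sqrt{1149} \left(- \frac{1}{46228}\right) = - \frac{i \sqrt{1149}}{46228}$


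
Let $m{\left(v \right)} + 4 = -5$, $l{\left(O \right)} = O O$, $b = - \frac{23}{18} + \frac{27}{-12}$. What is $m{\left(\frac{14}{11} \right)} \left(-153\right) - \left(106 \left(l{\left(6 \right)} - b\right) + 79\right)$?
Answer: $- \frac{52055}{18} \approx -2891.9$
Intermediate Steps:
$b = - \frac{127}{36}$ ($b = \left(-23\right) \frac{1}{18} + 27 \left(- \frac{1}{12}\right) = - \frac{23}{18} - \frac{9}{4} = - \frac{127}{36} \approx -3.5278$)
$l{\left(O \right)} = O^{2}$
$m{\left(v \right)} = -9$ ($m{\left(v \right)} = -4 - 5 = -9$)
$m{\left(\frac{14}{11} \right)} \left(-153\right) - \left(106 \left(l{\left(6 \right)} - b\right) + 79\right) = \left(-9\right) \left(-153\right) - \left(106 \left(6^{2} - - \frac{127}{36}\right) + 79\right) = 1377 - \left(106 \left(36 + \frac{127}{36}\right) + 79\right) = 1377 - \left(106 \cdot \frac{1423}{36} + 79\right) = 1377 - \left(\frac{75419}{18} + 79\right) = 1377 - \frac{76841}{18} = - \frac{52055}{18}$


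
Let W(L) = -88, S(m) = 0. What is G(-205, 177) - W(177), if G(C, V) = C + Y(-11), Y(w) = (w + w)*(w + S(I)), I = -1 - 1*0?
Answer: 125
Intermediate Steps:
I = -1 (I = -1 + 0 = -1)
Y(w) = 2*w² (Y(w) = (w + w)*(w + 0) = (2*w)*w = 2*w²)
G(C, V) = 242 + C (G(C, V) = C + 2*(-11)² = C + 2*121 = C + 242 = 242 + C)
G(-205, 177) - W(177) = (242 - 205) - 1*(-88) = 37 + 88 = 125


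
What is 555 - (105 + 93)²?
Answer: -38649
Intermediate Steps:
555 - (105 + 93)² = 555 - 1*198² = 555 - 1*39204 = 555 - 39204 = -38649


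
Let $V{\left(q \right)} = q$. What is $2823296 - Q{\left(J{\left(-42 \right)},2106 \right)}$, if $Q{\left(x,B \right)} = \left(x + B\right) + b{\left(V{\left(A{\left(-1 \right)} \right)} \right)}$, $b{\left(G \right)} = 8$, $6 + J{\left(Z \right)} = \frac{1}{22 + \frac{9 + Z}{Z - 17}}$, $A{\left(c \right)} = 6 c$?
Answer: $\frac{3755001169}{1331} \approx 2.8212 \cdot 10^{6}$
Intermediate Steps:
$J{\left(Z \right)} = -6 + \frac{1}{22 + \frac{9 + Z}{-17 + Z}}$ ($J{\left(Z \right)} = -6 + \frac{1}{22 + \frac{9 + Z}{Z - 17}} = -6 + \frac{1}{22 + \frac{9 + Z}{-17 + Z}}$)
$Q{\left(x,B \right)} = 8 + B + x$ ($Q{\left(x,B \right)} = \left(x + B\right) + 8 = \left(B + x\right) + 8 = 8 + B + x$)
$2823296 - Q{\left(J{\left(-42 \right)},2106 \right)} = 2823296 - \left(8 + 2106 + \frac{2173 - -5754}{-365 + 23 \left(-42\right)}\right) = 2823296 - \left(8 + 2106 + \frac{2173 + 5754}{-365 - 966}\right) = 2823296 - \left(8 + 2106 + \frac{1}{-1331} \cdot 7927\right) = 2823296 - \left(8 + 2106 - \frac{7927}{1331}\right) = 2823296 - \frac{2805807}{1331} = \frac{3755001169}{1331}$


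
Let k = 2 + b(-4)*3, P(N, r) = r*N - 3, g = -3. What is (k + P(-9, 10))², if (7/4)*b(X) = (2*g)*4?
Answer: 855625/49 ≈ 17462.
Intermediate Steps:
b(X) = -96/7 (b(X) = 4*((2*(-3))*4)/7 = 4*(-6*4)/7 = (4/7)*(-24) = -96/7)
P(N, r) = -3 + N*r (P(N, r) = N*r - 3 = -3 + N*r)
k = -274/7 (k = 2 - 96/7*3 = 2 - 288/7 = -274/7 ≈ -39.143)
(k + P(-9, 10))² = (-274/7 + (-3 - 9*10))² = (-274/7 + (-3 - 90))² = (-274/7 - 93)² = (-925/7)² = 855625/49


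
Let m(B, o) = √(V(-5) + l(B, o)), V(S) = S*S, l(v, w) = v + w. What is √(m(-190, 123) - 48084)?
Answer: √(-48084 + I*√42) ≈ 0.015 + 219.28*I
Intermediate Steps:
V(S) = S²
m(B, o) = √(25 + B + o) (m(B, o) = √((-5)² + (B + o)) = √(25 + (B + o)) = √(25 + B + o))
√(m(-190, 123) - 48084) = √(√(25 - 190 + 123) - 48084) = √(√(-42) - 48084) = √(I*√42 - 48084) = √(-48084 + I*√42)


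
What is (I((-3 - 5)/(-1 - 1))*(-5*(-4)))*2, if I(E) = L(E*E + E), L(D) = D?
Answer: 800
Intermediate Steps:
I(E) = E + E² (I(E) = E*E + E = E² + E = E + E²)
(I((-3 - 5)/(-1 - 1))*(-5*(-4)))*2 = ((((-3 - 5)/(-1 - 1))*(1 + (-3 - 5)/(-1 - 1)))*(-5*(-4)))*2 = (((-8/(-2))*(1 - 8/(-2)))*20)*2 = (((-8*(-½))*(1 - 8*(-½)))*20)*2 = ((4*(1 + 4))*20)*2 = ((4*5)*20)*2 = (20*20)*2 = 400*2 = 800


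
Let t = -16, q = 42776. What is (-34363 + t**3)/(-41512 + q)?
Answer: -38459/1264 ≈ -30.426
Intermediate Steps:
(-34363 + t**3)/(-41512 + q) = (-34363 + (-16)**3)/(-41512 + 42776) = (-34363 - 4096)/1264 = -38459*1/1264 = -38459/1264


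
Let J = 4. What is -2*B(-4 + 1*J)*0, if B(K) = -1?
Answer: 0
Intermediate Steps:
-2*B(-4 + 1*J)*0 = -2*(-1)*0 = 2*0 = 0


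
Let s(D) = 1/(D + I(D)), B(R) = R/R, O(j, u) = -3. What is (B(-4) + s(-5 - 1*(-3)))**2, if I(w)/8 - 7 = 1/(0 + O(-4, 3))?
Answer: 24649/23716 ≈ 1.0393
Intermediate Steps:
I(w) = 160/3 (I(w) = 56 + 8/(0 - 3) = 56 + 8/(-3) = 56 + 8*(-1/3) = 56 - 8/3 = 160/3)
B(R) = 1
s(D) = 1/(160/3 + D) (s(D) = 1/(D + 160/3) = 1/(160/3 + D))
(B(-4) + s(-5 - 1*(-3)))**2 = (1 + 3/(160 + 3*(-5 - 1*(-3))))**2 = (1 + 3/(160 + 3*(-5 + 3)))**2 = (1 + 3/(160 + 3*(-2)))**2 = (1 + 3/(160 - 6))**2 = (1 + 3/154)**2 = (157/154)**2 = 24649/23716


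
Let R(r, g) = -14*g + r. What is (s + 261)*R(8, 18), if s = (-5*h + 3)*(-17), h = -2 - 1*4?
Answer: 73200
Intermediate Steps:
h = -6 (h = -2 - 4 = -6)
R(r, g) = r - 14*g
s = -561 (s = (-5*(-6) + 3)*(-17) = (30 + 3)*(-17) = 33*(-17) = -561)
(s + 261)*R(8, 18) = (-561 + 261)*(8 - 14*18) = -300*(8 - 252) = -300*(-244) = 73200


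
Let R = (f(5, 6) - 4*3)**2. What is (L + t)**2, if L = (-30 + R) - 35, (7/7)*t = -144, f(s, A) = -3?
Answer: 256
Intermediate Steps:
R = 225 (R = (-3 - 4*3)**2 = (-3 - 12)**2 = (-15)**2 = 225)
t = -144
L = 160 (L = (-30 + 225) - 35 = 195 - 35 = 160)
(L + t)**2 = (160 - 144)**2 = 16**2 = 256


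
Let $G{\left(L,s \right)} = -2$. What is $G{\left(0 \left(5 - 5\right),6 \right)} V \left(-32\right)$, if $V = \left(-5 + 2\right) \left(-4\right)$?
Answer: $768$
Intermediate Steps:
$V = 12$ ($V = \left(-3\right) \left(-4\right) = 12$)
$G{\left(0 \left(5 - 5\right),6 \right)} V \left(-32\right) = \left(-2\right) 12 \left(-32\right) = \left(-24\right) \left(-32\right) = 768$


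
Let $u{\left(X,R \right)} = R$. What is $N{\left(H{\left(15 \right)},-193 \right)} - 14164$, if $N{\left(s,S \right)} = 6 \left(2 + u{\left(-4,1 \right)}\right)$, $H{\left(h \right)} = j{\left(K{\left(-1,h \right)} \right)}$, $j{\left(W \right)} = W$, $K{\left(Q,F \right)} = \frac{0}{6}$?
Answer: $-14146$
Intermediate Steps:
$K{\left(Q,F \right)} = 0$ ($K{\left(Q,F \right)} = 0 \cdot \frac{1}{6} = 0$)
$H{\left(h \right)} = 0$
$N{\left(s,S \right)} = 18$ ($N{\left(s,S \right)} = 6 \left(2 + 1\right) = 6 \cdot 3 = 18$)
$N{\left(H{\left(15 \right)},-193 \right)} - 14164 = 18 - 14164 = -14146$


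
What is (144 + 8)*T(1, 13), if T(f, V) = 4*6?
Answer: 3648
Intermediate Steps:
T(f, V) = 24
(144 + 8)*T(1, 13) = (144 + 8)*24 = 152*24 = 3648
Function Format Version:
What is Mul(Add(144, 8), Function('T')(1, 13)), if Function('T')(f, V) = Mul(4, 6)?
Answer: 3648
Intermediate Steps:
Function('T')(f, V) = 24
Mul(Add(144, 8), Function('T')(1, 13)) = Mul(Add(144, 8), 24) = Mul(152, 24) = 3648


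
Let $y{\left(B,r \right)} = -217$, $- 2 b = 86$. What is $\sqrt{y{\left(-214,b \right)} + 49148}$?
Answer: $\sqrt{48931} \approx 221.2$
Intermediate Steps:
$b = -43$ ($b = \left(- \frac{1}{2}\right) 86 = -43$)
$\sqrt{y{\left(-214,b \right)} + 49148} = \sqrt{-217 + 49148} = \sqrt{48931}$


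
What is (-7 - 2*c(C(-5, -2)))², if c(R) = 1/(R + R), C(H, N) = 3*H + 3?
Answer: 6889/144 ≈ 47.840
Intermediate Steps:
C(H, N) = 3 + 3*H
c(R) = 1/(2*R)
(-7 - 2*c(C(-5, -2)))² = (-7 - 1/(3 + 3*(-5)))² = (-7 - 1/(3 - 15))² = (-7 - 1/(-12))² = (-7 - (-1)/12)² = (-7 - 2*(-1/24))² = (-7 + 1/12)² = (-83/12)² = 6889/144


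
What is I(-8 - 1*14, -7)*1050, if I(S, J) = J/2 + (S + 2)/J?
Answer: -675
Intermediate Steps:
I(S, J) = J/2 + (2 + S)/J (I(S, J) = J*(1/2) + (2 + S)/J = J/2 + (2 + S)/J)
I(-8 - 1*14, -7)*1050 = ((2 + (-8 - 1*14) + (1/2)*(-7)**2)/(-7))*1050 = -(2 + (-8 - 14) + (1/2)*49)/7*1050 = -(2 - 22 + 49/2)/7*1050 = -1/7*9/2*1050 = -9/14*1050 = -675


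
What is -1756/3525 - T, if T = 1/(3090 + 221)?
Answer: -5817641/11671275 ≈ -0.49846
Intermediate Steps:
T = 1/3311 ≈ 0.00030202
-1756/3525 - T = -1756/3525 - 1*1/3311 = -1756*1/3525 - 1/3311 = -1756/3525 - 1/3311 = -5817641/11671275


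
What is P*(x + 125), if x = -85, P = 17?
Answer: 680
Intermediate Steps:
P*(x + 125) = 17*(-85 + 125) = 17*40 = 680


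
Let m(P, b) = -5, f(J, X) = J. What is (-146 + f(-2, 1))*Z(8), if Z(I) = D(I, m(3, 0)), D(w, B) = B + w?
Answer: -444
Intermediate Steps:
Z(I) = -5 + I
(-146 + f(-2, 1))*Z(8) = (-146 - 2)*(-5 + 8) = -148*3 = -444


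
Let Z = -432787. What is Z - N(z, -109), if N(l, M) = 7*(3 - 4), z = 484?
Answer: -432780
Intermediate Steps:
N(l, M) = -7 (N(l, M) = 7*(-1) = -7)
Z - N(z, -109) = -432787 - 1*(-7) = -432787 + 7 = -432780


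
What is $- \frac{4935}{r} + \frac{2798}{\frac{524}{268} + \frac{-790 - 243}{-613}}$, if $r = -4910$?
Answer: $\frac{56497864237}{73411374} \approx 769.61$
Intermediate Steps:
$- \frac{4935}{r} + \frac{2798}{\frac{524}{268} + \frac{-790 - 243}{-613}} = - \frac{4935}{-4910} + \frac{2798}{\frac{524}{268} + \frac{-790 - 243}{-613}} = \left(-4935\right) \left(- \frac{1}{4910}\right) + \frac{2798}{524 \cdot \frac{1}{268} + \left(-790 - 243\right) \left(- \frac{1}{613}\right)} = \frac{987}{982} + \frac{2798}{\frac{131}{67} - - \frac{1033}{613}} = \frac{987}{982} + \frac{2798}{\frac{131}{67} + \frac{1033}{613}} = \frac{987}{982} + \frac{2798}{\frac{149514}{41071}} = \frac{987}{982} + 2798 \cdot \frac{41071}{149514} = \frac{987}{982} + \frac{57458329}{74757} = \frac{56497864237}{73411374}$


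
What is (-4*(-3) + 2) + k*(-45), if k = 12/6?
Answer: -76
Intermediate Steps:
k = 2 (k = 12*(1/6) = 2)
(-4*(-3) + 2) + k*(-45) = (-4*(-3) + 2) + 2*(-45) = (12 + 2) - 90 = 14 - 90 = -76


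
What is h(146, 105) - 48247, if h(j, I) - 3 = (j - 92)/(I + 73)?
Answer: -4293689/89 ≈ -48244.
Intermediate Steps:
h(j, I) = 3 + (-92 + j)/(73 + I) (h(j, I) = 3 + (j - 92)/(I + 73) = 3 + (-92 + j)/(73 + I))
h(146, 105) - 48247 = (127 + 146 + 3*105)/(73 + 105) - 48247 = (127 + 146 + 315)/178 - 48247 = (1/178)*588 - 48247 = 294/89 - 48247 = -4293689/89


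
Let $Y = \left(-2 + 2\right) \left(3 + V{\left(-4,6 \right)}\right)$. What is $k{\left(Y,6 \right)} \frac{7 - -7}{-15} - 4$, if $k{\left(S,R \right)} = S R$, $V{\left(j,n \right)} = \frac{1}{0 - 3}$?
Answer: $-4$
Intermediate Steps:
$V{\left(j,n \right)} = - \frac{1}{3}$ ($V{\left(j,n \right)} = \frac{1}{-3} = - \frac{1}{3}$)
$Y = 0$ ($Y = \left(-2 + 2\right) \left(3 - \frac{1}{3}\right) = 0 \cdot \frac{8}{3} = 0$)
$k{\left(S,R \right)} = R S$
$k{\left(Y,6 \right)} \frac{7 - -7}{-15} - 4 = 6 \cdot 0 \frac{7 - -7}{-15} - 4 = 0 \left(7 + 7\right) \left(- \frac{1}{15}\right) - 4 = 0 \cdot 14 \left(- \frac{1}{15}\right) - 4 = 0 \left(- \frac{14}{15}\right) - 4 = 0 - 4 = -4$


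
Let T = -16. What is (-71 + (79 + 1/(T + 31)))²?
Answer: 14641/225 ≈ 65.071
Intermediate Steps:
(-71 + (79 + 1/(T + 31)))² = (-71 + (79 + 1/(-16 + 31)))² = (-71 + (79 + 1/15))² = (-71 + 1186/15)² = (121/15)² = 14641/225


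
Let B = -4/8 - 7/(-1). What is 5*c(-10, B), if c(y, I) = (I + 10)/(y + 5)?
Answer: -33/2 ≈ -16.500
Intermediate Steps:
B = 13/2 (B = -4*1/8 - 7*(-1) = -1/2 + 7 = 13/2 ≈ 6.5000)
c(y, I) = (10 + I)/(5 + y)
5*c(-10, B) = 5*((10 + 13/2)/(5 - 10)) = 5*((33/2)/(-5)) = 5*(-1/5*33/2) = 5*(-33/10) = -33/2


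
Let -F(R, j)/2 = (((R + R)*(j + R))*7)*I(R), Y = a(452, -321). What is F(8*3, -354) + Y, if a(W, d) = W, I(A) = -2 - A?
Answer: -5765308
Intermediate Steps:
Y = 452
F(R, j) = -28*R*(-2 - R)*(R + j) (F(R, j) = -2*((R + R)*(j + R))*7*(-2 - R) = -2*((2*R)*(R + j))*7*(-2 - R) = -2*(2*R*(R + j))*7*(-2 - R) = -2*14*R*(R + j)*(-2 - R) = -28*R*(-2 - R)*(R + j))
F(8*3, -354) + Y = 28*(8*3)*(2 + 8*3)*(8*3 - 354) + 452 = 28*24*(2 + 24)*(24 - 354) + 452 = 28*24*26*(-330) + 452 = -5765760 + 452 = -5765308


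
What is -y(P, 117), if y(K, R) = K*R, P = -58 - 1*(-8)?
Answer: 5850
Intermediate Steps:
P = -50 (P = -58 + 8 = -50)
-y(P, 117) = -(-50)*117 = -1*(-5850) = 5850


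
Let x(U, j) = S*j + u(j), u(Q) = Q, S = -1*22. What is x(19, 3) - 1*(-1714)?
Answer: 1651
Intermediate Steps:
S = -22
x(U, j) = -21*j (x(U, j) = -22*j + j = -21*j)
x(19, 3) - 1*(-1714) = -21*3 - 1*(-1714) = -63 + 1714 = 1651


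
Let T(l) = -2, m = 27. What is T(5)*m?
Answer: -54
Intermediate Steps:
T(5)*m = -2*27 = -54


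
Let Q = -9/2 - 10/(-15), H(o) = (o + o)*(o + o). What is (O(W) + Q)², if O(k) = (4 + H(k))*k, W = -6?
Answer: 28633201/36 ≈ 7.9537e+5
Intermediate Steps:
H(o) = 4*o² (H(o) = (2*o)*(2*o) = 4*o²)
Q = -23/6 (Q = -9*½ - 10*(-1/15) = -9/2 + ⅔ = -23/6 ≈ -3.8333)
O(k) = k*(4 + 4*k²) (O(k) = (4 + 4*k²)*k = k*(4 + 4*k²))
(O(W) + Q)² = (4*(-6)*(1 + (-6)²) - 23/6)² = (4*(-6)*(1 + 36) - 23/6)² = (4*(-6)*37 - 23/6)² = (-888 - 23/6)² = (-5351/6)² = 28633201/36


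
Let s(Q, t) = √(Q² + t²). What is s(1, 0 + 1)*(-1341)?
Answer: -1341*√2 ≈ -1896.5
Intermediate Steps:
s(1, 0 + 1)*(-1341) = √(1² + (0 + 1)²)*(-1341) = √(1 + 1²)*(-1341) = √(1 + 1)*(-1341) = √2*(-1341) = -1341*√2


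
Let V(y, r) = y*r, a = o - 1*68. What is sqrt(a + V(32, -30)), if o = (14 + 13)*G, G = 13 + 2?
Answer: I*sqrt(623) ≈ 24.96*I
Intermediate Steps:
G = 15
o = 405 (o = (14 + 13)*15 = 27*15 = 405)
a = 337 (a = 405 - 1*68 = 405 - 68 = 337)
V(y, r) = r*y
sqrt(a + V(32, -30)) = sqrt(337 - 30*32) = sqrt(337 - 960) = sqrt(-623) = I*sqrt(623)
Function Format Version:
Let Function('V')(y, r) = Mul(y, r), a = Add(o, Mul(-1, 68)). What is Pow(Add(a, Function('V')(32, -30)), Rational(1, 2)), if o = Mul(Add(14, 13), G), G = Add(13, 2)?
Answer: Mul(I, Pow(623, Rational(1, 2))) ≈ Mul(24.960, I)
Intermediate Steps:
G = 15
o = 405 (o = Mul(Add(14, 13), 15) = Mul(27, 15) = 405)
a = 337 (a = Add(405, Mul(-1, 68)) = Add(405, -68) = 337)
Function('V')(y, r) = Mul(r, y)
Pow(Add(a, Function('V')(32, -30)), Rational(1, 2)) = Pow(Add(337, Mul(-30, 32)), Rational(1, 2)) = Pow(Add(337, -960), Rational(1, 2)) = Pow(-623, Rational(1, 2)) = Mul(I, Pow(623, Rational(1, 2)))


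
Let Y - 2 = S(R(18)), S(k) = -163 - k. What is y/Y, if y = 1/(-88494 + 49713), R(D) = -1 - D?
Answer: 1/5506902 ≈ 1.8159e-7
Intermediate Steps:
y = -1/38781 (y = 1/(-38781) = -1/38781 ≈ -2.5786e-5)
Y = -142 (Y = 2 + (-163 - (-1 - 1*18)) = 2 + (-163 - (-1 - 18)) = 2 + (-163 - 1*(-19)) = 2 + (-163 + 19) = 2 - 144 = -142)
y/Y = -1/38781/(-142) = -1/38781*(-1/142) = 1/5506902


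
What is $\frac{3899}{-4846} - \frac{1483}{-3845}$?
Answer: $- \frac{7805037}{18632870} \approx -0.41889$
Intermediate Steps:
$\frac{3899}{-4846} - \frac{1483}{-3845} = 3899 \left(- \frac{1}{4846}\right) - - \frac{1483}{3845} = - \frac{3899}{4846} + \frac{1483}{3845} = - \frac{7805037}{18632870}$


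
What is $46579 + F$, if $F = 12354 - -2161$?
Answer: $61094$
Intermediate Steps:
$F = 14515$ ($F = 12354 + 2161 = 14515$)
$46579 + F = 46579 + 14515 = 61094$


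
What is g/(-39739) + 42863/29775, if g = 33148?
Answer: 716351057/1183228725 ≈ 0.60542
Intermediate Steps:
g/(-39739) + 42863/29775 = 33148/(-39739) + 42863/29775 = 33148*(-1/39739) + 42863*(1/29775) = -33148/39739 + 42863/29775 = 716351057/1183228725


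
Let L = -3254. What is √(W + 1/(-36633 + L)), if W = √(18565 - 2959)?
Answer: √(-39887 + 81139611219*√6)/39887 ≈ 11.177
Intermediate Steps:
W = 51*√6 (W = √15606 = 51*√6 ≈ 124.92)
√(W + 1/(-36633 + L)) = √(51*√6 + 1/(-36633 - 3254)) = √(51*√6 + 1/(-39887)) = √(51*√6 - 1/39887) = √(-1/39887 + 51*√6)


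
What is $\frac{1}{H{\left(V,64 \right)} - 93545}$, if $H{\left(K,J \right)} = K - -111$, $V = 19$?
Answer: $- \frac{1}{93415} \approx -1.0705 \cdot 10^{-5}$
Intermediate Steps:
$H{\left(K,J \right)} = 111 + K$ ($H{\left(K,J \right)} = K + 111 = 111 + K$)
$\frac{1}{H{\left(V,64 \right)} - 93545} = \frac{1}{\left(111 + 19\right) - 93545} = \frac{1}{130 - 93545} = \frac{1}{-93415} = - \frac{1}{93415}$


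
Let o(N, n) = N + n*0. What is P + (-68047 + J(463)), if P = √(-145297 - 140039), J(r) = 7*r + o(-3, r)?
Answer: -64809 + 6*I*√7926 ≈ -64809.0 + 534.17*I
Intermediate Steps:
o(N, n) = N (o(N, n) = N + 0 = N)
J(r) = -3 + 7*r (J(r) = 7*r - 3 = -3 + 7*r)
P = 6*I*√7926 (P = √(-285336) = 6*I*√7926 ≈ 534.17*I)
P + (-68047 + J(463)) = 6*I*√7926 + (-68047 + (-3 + 7*463)) = 6*I*√7926 + (-68047 + (-3 + 3241)) = 6*I*√7926 + (-68047 + 3238) = 6*I*√7926 - 64809 = -64809 + 6*I*√7926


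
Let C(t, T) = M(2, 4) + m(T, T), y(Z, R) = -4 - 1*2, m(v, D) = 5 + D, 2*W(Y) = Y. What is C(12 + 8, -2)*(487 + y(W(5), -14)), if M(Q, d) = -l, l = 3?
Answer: 0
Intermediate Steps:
W(Y) = Y/2
M(Q, d) = -3 (M(Q, d) = -1*3 = -3)
y(Z, R) = -6 (y(Z, R) = -4 - 2 = -6)
C(t, T) = 2 + T (C(t, T) = -3 + (5 + T) = 2 + T)
C(12 + 8, -2)*(487 + y(W(5), -14)) = (2 - 2)*(487 - 6) = 0*481 = 0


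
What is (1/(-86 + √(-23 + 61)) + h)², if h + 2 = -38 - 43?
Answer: 186538320019/27070082 + 305400*√38/13535041 ≈ 6891.1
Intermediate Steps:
h = -83 (h = -2 + (-38 - 43) = -2 - 81 = -83)
(1/(-86 + √(-23 + 61)) + h)² = (1/(-86 + √(-23 + 61)) - 83)² = (1/(-86 + √38) - 83)² = (-83 + 1/(-86 + √38))²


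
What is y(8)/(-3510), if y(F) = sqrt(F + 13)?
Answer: -sqrt(21)/3510 ≈ -0.0013056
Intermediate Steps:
y(F) = sqrt(13 + F)
y(8)/(-3510) = sqrt(13 + 8)/(-3510) = sqrt(21)*(-1/3510) = -sqrt(21)/3510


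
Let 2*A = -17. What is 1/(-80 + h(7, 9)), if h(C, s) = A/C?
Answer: -14/1137 ≈ -0.012313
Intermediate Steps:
A = -17/2 (A = (1/2)*(-17) = -17/2 ≈ -8.5000)
h(C, s) = -17/(2*C)
1/(-80 + h(7, 9)) = 1/(-80 - 17/2/7) = 1/(-80 - 17/2*1/7) = 1/(-80 - 17/14) = 1/(-1137/14) = -14/1137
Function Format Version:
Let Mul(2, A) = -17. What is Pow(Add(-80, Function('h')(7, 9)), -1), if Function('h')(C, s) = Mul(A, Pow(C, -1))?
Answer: Rational(-14, 1137) ≈ -0.012313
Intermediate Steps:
A = Rational(-17, 2) (A = Mul(Rational(1, 2), -17) = Rational(-17, 2) ≈ -8.5000)
Function('h')(C, s) = Mul(Rational(-17, 2), Pow(C, -1))
Pow(Add(-80, Function('h')(7, 9)), -1) = Pow(Add(-80, Mul(Rational(-17, 2), Pow(7, -1))), -1) = Pow(Add(-80, Mul(Rational(-17, 2), Rational(1, 7))), -1) = Pow(Add(-80, Rational(-17, 14)), -1) = Pow(Rational(-1137, 14), -1) = Rational(-14, 1137)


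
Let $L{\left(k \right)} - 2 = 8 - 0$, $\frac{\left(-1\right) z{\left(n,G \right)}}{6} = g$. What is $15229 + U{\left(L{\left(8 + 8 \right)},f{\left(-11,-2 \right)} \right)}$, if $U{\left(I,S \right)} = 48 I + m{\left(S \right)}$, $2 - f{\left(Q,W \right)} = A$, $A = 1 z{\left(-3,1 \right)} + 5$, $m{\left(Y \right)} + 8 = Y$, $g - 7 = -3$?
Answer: $15722$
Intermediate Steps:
$g = 4$ ($g = 7 - 3 = 4$)
$z{\left(n,G \right)} = -24$ ($z{\left(n,G \right)} = \left(-6\right) 4 = -24$)
$L{\left(k \right)} = 10$ ($L{\left(k \right)} = 2 + \left(8 - 0\right) = 2 + \left(8 + 0\right) = 2 + 8 = 10$)
$m{\left(Y \right)} = -8 + Y$
$A = -19$ ($A = 1 \left(-24\right) + 5 = -24 + 5 = -19$)
$f{\left(Q,W \right)} = 21$ ($f{\left(Q,W \right)} = 2 - -19 = 2 + 19 = 21$)
$U{\left(I,S \right)} = -8 + S + 48 I$ ($U{\left(I,S \right)} = 48 I + \left(-8 + S\right) = -8 + S + 48 I$)
$15229 + U{\left(L{\left(8 + 8 \right)},f{\left(-11,-2 \right)} \right)} = 15229 + \left(-8 + 21 + 48 \cdot 10\right) = 15229 + \left(-8 + 21 + 480\right) = 15229 + 493 = 15722$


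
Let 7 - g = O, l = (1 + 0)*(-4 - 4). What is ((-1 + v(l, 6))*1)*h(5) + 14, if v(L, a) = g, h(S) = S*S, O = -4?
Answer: 264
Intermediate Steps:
l = -8 (l = 1*(-8) = -8)
g = 11 (g = 7 - 1*(-4) = 7 + 4 = 11)
h(S) = S²
v(L, a) = 11
((-1 + v(l, 6))*1)*h(5) + 14 = ((-1 + 11)*1)*5² + 14 = (10*1)*25 + 14 = 10*25 + 14 = 250 + 14 = 264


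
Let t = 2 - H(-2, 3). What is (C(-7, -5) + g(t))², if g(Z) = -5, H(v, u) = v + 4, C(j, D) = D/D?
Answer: 16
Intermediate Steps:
C(j, D) = 1
H(v, u) = 4 + v
t = 0 (t = 2 - (4 - 2) = 2 - 1*2 = 2 - 2 = 0)
(C(-7, -5) + g(t))² = (1 - 5)² = (-4)² = 16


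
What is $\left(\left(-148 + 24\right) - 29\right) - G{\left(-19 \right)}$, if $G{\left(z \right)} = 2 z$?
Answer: $-115$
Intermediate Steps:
$\left(\left(-148 + 24\right) - 29\right) - G{\left(-19 \right)} = \left(\left(-148 + 24\right) - 29\right) - 2 \left(-19\right) = \left(-124 - 29\right) - -38 = -153 + 38 = -115$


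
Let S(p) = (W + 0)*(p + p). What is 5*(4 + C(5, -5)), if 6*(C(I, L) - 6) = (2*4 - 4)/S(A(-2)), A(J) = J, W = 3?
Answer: 895/18 ≈ 49.722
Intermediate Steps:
S(p) = 6*p (S(p) = (3 + 0)*(p + p) = 3*(2*p) = 6*p)
C(I, L) = 107/18 (C(I, L) = 6 + ((2*4 - 4)/((6*(-2))))/6 = 6 + ((8 - 4)/(-12))/6 = 6 + (4*(-1/12))/6 = 6 + (⅙)*(-⅓) = 6 - 1/18 = 107/18)
5*(4 + C(5, -5)) = 5*(4 + 107/18) = 5*(179/18) = 895/18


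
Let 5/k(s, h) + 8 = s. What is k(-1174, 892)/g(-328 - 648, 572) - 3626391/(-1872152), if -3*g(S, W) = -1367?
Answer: 976578789529/504168661448 ≈ 1.9370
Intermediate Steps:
g(S, W) = 1367/3 (g(S, W) = -1/3*(-1367) = 1367/3)
k(s, h) = 5/(-8 + s)
k(-1174, 892)/g(-328 - 648, 572) - 3626391/(-1872152) = (5/(-8 - 1174))/(1367/3) - 3626391/(-1872152) = (5/(-1182))*(3/1367) - 3626391*(-1/1872152) = (5*(-1/1182))*(3/1367) + 3626391/1872152 = -5/1182*3/1367 + 3626391/1872152 = -5/538598 + 3626391/1872152 = 976578789529/504168661448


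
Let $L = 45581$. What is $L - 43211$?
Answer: $2370$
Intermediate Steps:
$L - 43211 = 45581 - 43211 = 2370$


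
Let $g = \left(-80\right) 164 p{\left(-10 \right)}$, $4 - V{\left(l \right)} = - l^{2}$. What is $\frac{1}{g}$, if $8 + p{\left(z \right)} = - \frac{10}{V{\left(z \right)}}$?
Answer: $\frac{13}{1380880} \approx 9.4143 \cdot 10^{-6}$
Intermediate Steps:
$V{\left(l \right)} = 4 + l^{2}$ ($V{\left(l \right)} = 4 - - l^{2} = 4 + l^{2}$)
$p{\left(z \right)} = -8 - \frac{10}{4 + z^{2}}$
$g = \frac{1380880}{13}$ ($g = \left(-80\right) 164 \frac{2 \left(-21 - 4 \left(-10\right)^{2}\right)}{4 + \left(-10\right)^{2}} = - 13120 \frac{2 \left(-21 - 400\right)}{4 + 100} = - 13120 \frac{2 \left(-21 - 400\right)}{104} = - 13120 \cdot 2 \cdot \frac{1}{104} \left(-421\right) = \left(-13120\right) \left(- \frac{421}{52}\right) = \frac{1380880}{13} \approx 1.0622 \cdot 10^{5}$)
$\frac{1}{g} = \frac{1}{\frac{1380880}{13}} = \frac{13}{1380880}$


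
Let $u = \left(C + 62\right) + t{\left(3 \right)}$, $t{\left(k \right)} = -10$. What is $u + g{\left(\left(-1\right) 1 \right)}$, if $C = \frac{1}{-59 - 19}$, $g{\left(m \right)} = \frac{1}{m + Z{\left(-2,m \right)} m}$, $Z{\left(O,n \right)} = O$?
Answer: $\frac{4133}{78} \approx 52.987$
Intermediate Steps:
$g{\left(m \right)} = - \frac{1}{m}$ ($g{\left(m \right)} = \frac{1}{m - 2 m} = \frac{1}{\left(-1\right) m} = - \frac{1}{m}$)
$C = - \frac{1}{78}$ ($C = \frac{1}{-78} = - \frac{1}{78} \approx -0.012821$)
$u = \frac{4055}{78}$ ($u = \left(- \frac{1}{78} + 62\right) - 10 = \frac{4835}{78} - 10 = \frac{4055}{78} \approx 51.987$)
$u + g{\left(\left(-1\right) 1 \right)} = \frac{4055}{78} - \frac{1}{\left(-1\right) 1} = \frac{4055}{78} - \frac{1}{-1} = \frac{4055}{78} - -1 = \frac{4055}{78} + 1 = \frac{4133}{78}$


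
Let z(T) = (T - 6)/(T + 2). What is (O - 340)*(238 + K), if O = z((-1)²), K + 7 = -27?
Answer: -69700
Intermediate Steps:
K = -34 (K = -7 - 27 = -34)
z(T) = (-6 + T)/(2 + T)
O = -5/3 (O = (-6 + (-1)²)/(2 + (-1)²) = (-6 + 1)/(2 + 1) = -5/3 ≈ -1.6667)
(O - 340)*(238 + K) = (-5/3 - 340)*(238 - 34) = -1025/3*204 = -69700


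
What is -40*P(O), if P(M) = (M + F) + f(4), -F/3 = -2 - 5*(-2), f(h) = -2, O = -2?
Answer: 1120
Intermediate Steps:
F = -24 (F = -3*(-2 - 5*(-2)) = -3*(-2 + 10) = -3*8 = -24)
P(M) = -26 + M (P(M) = (M - 24) - 2 = (-24 + M) - 2 = -26 + M)
-40*P(O) = -40*(-26 - 2) = -40*(-28) = 1120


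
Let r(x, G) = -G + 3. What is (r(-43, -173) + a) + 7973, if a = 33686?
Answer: 41835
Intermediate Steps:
r(x, G) = 3 - G
(r(-43, -173) + a) + 7973 = ((3 - 1*(-173)) + 33686) + 7973 = ((3 + 173) + 33686) + 7973 = (176 + 33686) + 7973 = 33862 + 7973 = 41835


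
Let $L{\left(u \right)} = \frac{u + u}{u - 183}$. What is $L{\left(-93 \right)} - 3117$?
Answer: $- \frac{143351}{46} \approx -3116.3$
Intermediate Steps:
$L{\left(u \right)} = \frac{2 u}{-183 + u}$
$L{\left(-93 \right)} - 3117 = 2 \left(-93\right) \frac{1}{-183 - 93} - 3117 = 2 \left(-93\right) \frac{1}{-276} - 3117 = 2 \left(-93\right) \left(- \frac{1}{276}\right) - 3117 = \frac{31}{46} - 3117 = - \frac{143351}{46}$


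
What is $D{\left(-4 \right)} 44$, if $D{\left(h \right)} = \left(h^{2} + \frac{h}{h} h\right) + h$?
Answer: $352$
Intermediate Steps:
$D{\left(h \right)} = h^{2} + 2 h$ ($D{\left(h \right)} = \left(h^{2} + 1 h\right) + h = \left(h^{2} + h\right) + h = \left(h + h^{2}\right) + h = h^{2} + 2 h$)
$D{\left(-4 \right)} 44 = - 4 \left(2 - 4\right) 44 = \left(-4\right) \left(-2\right) 44 = 8 \cdot 44 = 352$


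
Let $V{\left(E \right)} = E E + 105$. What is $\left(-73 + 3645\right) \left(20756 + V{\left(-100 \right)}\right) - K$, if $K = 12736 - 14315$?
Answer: $110237071$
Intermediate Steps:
$V{\left(E \right)} = 105 + E^{2}$ ($V{\left(E \right)} = E^{2} + 105 = 105 + E^{2}$)
$K = -1579$ ($K = 12736 - 14315 = -1579$)
$\left(-73 + 3645\right) \left(20756 + V{\left(-100 \right)}\right) - K = \left(-73 + 3645\right) \left(20756 + \left(105 + \left(-100\right)^{2}\right)\right) - -1579 = 3572 \left(20756 + \left(105 + 10000\right)\right) + 1579 = 3572 \left(20756 + 10105\right) + 1579 = 3572 \cdot 30861 + 1579 = 110235492 + 1579 = 110237071$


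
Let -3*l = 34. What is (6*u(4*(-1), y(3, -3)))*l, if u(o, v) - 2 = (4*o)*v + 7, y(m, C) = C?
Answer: -3876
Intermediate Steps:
u(o, v) = 9 + 4*o*v (u(o, v) = 2 + ((4*o)*v + 7) = 2 + (4*o*v + 7) = 2 + (7 + 4*o*v) = 9 + 4*o*v)
l = -34/3 (l = -⅓*34 = -34/3 ≈ -11.333)
(6*u(4*(-1), y(3, -3)))*l = (6*(9 + 4*(4*(-1))*(-3)))*(-34/3) = (6*(9 + 4*(-4)*(-3)))*(-34/3) = (6*(9 + 48))*(-34/3) = (6*57)*(-34/3) = 342*(-34/3) = -3876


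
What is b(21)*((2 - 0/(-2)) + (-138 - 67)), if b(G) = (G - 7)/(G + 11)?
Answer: -1421/16 ≈ -88.813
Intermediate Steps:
b(G) = (-7 + G)/(11 + G)
b(21)*((2 - 0/(-2)) + (-138 - 67)) = ((-7 + 21)/(11 + 21))*((2 - 0/(-2)) + (-138 - 67)) = (14/32)*((2 - 0*(-1)/2) - 205) = ((1/32)*14)*((2 - 4*0) - 205) = 7*((2 + 0) - 205)/16 = 7*(2 - 205)/16 = (7/16)*(-203) = -1421/16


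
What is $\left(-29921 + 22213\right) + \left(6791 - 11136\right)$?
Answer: $-12053$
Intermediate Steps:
$\left(-29921 + 22213\right) + \left(6791 - 11136\right) = -7708 + \left(6791 - 11136\right) = -7708 - 4345 = -12053$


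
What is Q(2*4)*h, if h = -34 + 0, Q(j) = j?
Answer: -272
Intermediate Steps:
h = -34
Q(2*4)*h = (2*4)*(-34) = 8*(-34) = -272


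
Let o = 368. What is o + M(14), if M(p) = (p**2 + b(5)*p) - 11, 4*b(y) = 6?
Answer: 574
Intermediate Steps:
b(y) = 3/2 (b(y) = (1/4)*6 = 3/2)
M(p) = -11 + p**2 + 3*p/2 (M(p) = (p**2 + 3*p/2) - 11 = -11 + p**2 + 3*p/2)
o + M(14) = 368 + (-11 + 14**2 + (3/2)*14) = 368 + (-11 + 196 + 21) = 368 + 206 = 574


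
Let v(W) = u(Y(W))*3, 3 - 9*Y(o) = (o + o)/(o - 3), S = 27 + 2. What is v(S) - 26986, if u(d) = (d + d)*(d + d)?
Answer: -123136718/4563 ≈ -26986.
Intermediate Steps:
S = 29
Y(o) = 1/3 - 2*o/(9*(-3 + o)) (Y(o) = 1/3 - (o + o)/(9*(o - 3)) = 1/3 - 2*o/(9*(-3 + o)))
u(d) = 4*d**2 (u(d) = (2*d)*(2*d) = 4*d**2)
v(W) = 4*(-9 + W)**2/(27*(-3 + W)**2) (v(W) = (4*((-9 + W)/(9*(-3 + W)))**2)*3 = (4*((-9 + W)**2/(81*(-3 + W)**2)))*3 = (4*(-9 + W)**2/(81*(-3 + W)**2))*3 = 4*(-9 + W)**2/(27*(-3 + W)**2))
v(S) - 26986 = 4*(-9 + 29)**2/(27*(-3 + 29)**2) - 26986 = (4/27)*20**2/26**2 - 26986 = (4/27)*400*(1/676) - 26986 = 400/4563 - 26986 = -123136718/4563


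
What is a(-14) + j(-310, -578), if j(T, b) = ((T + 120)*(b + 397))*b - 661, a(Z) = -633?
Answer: -19878714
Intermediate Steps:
j(T, b) = -661 + b*(120 + T)*(397 + b) (j(T, b) = ((120 + T)*(397 + b))*b - 661 = b*(120 + T)*(397 + b) - 661 = -661 + b*(120 + T)*(397 + b))
a(-14) + j(-310, -578) = -633 + (-661 + 120*(-578)² + 47640*(-578) - 310*(-578)² + 397*(-310)*(-578)) = -633 + (-661 + 120*334084 - 27535920 - 310*334084 + 71134460) = -633 + (-661 + 40090080 - 27535920 - 103566040 + 71134460) = -633 - 19878081 = -19878714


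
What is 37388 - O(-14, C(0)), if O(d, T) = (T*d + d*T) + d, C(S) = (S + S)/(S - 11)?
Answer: 37402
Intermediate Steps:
C(S) = 2*S/(-11 + S) (C(S) = (2*S)/(-11 + S) = 2*S/(-11 + S))
O(d, T) = d + 2*T*d (O(d, T) = (T*d + T*d) + d = 2*T*d + d = d + 2*T*d)
37388 - O(-14, C(0)) = 37388 - (-14)*(1 + 2*(2*0/(-11 + 0))) = 37388 - (-14)*(1 + 2*(2*0/(-11))) = 37388 - (-14)*(1 + 2*(2*0*(-1/11))) = 37388 - (-14)*(1 + 2*0) = 37388 - (-14)*(1 + 0) = 37388 - (-14) = 37388 - 1*(-14) = 37388 + 14 = 37402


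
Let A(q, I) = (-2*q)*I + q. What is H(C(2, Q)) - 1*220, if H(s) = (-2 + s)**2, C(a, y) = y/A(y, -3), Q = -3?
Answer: -10611/49 ≈ -216.55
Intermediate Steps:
A(q, I) = q - 2*I*q (A(q, I) = -2*I*q + q = q - 2*I*q)
C(a, y) = 1/7 (C(a, y) = y/((y*(1 - 2*(-3)))) = y/((y*(1 + 6))) = y/((y*7)) = y/((7*y)) = y*(1/(7*y)) = 1/7)
H(C(2, Q)) - 1*220 = (-2 + 1/7)**2 - 1*220 = (-13/7)**2 - 220 = 169/49 - 220 = -10611/49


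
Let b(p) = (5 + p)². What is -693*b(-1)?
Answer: -11088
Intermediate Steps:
-693*b(-1) = -693*(5 - 1)² = -693*4² = -693*16 = -11088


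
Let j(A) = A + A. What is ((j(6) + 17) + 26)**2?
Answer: 3025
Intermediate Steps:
j(A) = 2*A
((j(6) + 17) + 26)**2 = ((2*6 + 17) + 26)**2 = ((12 + 17) + 26)**2 = (29 + 26)**2 = 55**2 = 3025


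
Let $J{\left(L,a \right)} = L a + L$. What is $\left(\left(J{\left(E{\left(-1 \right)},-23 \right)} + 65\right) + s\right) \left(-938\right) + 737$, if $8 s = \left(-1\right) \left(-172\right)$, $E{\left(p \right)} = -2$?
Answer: $-121672$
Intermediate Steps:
$s = \frac{43}{2}$ ($s = \frac{\left(-1\right) \left(-172\right)}{8} = \frac{1}{8} \cdot 172 = \frac{43}{2} \approx 21.5$)
$J{\left(L,a \right)} = L + L a$
$\left(\left(J{\left(E{\left(-1 \right)},-23 \right)} + 65\right) + s\right) \left(-938\right) + 737 = \left(\left(- 2 \left(1 - 23\right) + 65\right) + \frac{43}{2}\right) \left(-938\right) + 737 = \left(\left(\left(-2\right) \left(-22\right) + 65\right) + \frac{43}{2}\right) \left(-938\right) + 737 = \left(\left(44 + 65\right) + \frac{43}{2}\right) \left(-938\right) + 737 = \left(109 + \frac{43}{2}\right) \left(-938\right) + 737 = \frac{261}{2} \left(-938\right) + 737 = -122409 + 737 = -121672$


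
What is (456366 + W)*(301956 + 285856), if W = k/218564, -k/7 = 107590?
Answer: 14657742530229182/54641 ≈ 2.6826e+11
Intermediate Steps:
k = -753130 (k = -7*107590 = -753130)
W = -376565/109282 (W = -753130/218564 = -753130*1/218564 = -376565/109282 ≈ -3.4458)
(456366 + W)*(301956 + 285856) = (456366 - 376565/109282)*(301956 + 285856) = (49872212647/109282)*587812 = 14657742530229182/54641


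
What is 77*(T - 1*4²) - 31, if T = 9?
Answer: -570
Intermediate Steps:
77*(T - 1*4²) - 31 = 77*(9 - 1*4²) - 31 = 77*(9 - 1*16) - 31 = 77*(9 - 16) - 31 = 77*(-7) - 31 = -539 - 31 = -570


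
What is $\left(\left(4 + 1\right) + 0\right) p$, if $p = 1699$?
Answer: $8495$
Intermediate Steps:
$\left(\left(4 + 1\right) + 0\right) p = \left(\left(4 + 1\right) + 0\right) 1699 = \left(5 + 0\right) 1699 = 5 \cdot 1699 = 8495$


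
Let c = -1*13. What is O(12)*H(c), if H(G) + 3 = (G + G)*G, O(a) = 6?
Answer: 2010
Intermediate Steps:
c = -13
H(G) = -3 + 2*G² (H(G) = -3 + (G + G)*G = -3 + (2*G)*G = -3 + 2*G²)
O(12)*H(c) = 6*(-3 + 2*(-13)²) = 6*(-3 + 2*169) = 6*(-3 + 338) = 6*335 = 2010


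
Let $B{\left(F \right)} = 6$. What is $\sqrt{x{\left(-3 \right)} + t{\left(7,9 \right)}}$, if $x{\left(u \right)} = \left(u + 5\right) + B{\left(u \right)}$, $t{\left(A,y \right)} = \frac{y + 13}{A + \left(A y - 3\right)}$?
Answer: $\frac{3 \sqrt{4154}}{67} \approx 2.8859$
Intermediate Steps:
$t{\left(A,y \right)} = \frac{13 + y}{-3 + A + A y}$ ($t{\left(A,y \right)} = \frac{13 + y}{A + \left(-3 + A y\right)} = \frac{13 + y}{-3 + A + A y}$)
$x{\left(u \right)} = 11 + u$ ($x{\left(u \right)} = \left(u + 5\right) + 6 = \left(5 + u\right) + 6 = 11 + u$)
$\sqrt{x{\left(-3 \right)} + t{\left(7,9 \right)}} = \sqrt{\left(11 - 3\right) + \frac{13 + 9}{-3 + 7 + 7 \cdot 9}} = \sqrt{8 + \frac{1}{-3 + 7 + 63} \cdot 22} = \sqrt{8 + \frac{1}{67} \cdot 22} = \sqrt{8 + \frac{22}{67}} = \sqrt{\frac{558}{67}} = \frac{3 \sqrt{4154}}{67}$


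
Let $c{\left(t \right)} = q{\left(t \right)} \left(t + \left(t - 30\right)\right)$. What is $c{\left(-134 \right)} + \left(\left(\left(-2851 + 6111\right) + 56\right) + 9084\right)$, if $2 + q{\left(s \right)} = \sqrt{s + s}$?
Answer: $12996 - 596 i \sqrt{67} \approx 12996.0 - 4878.5 i$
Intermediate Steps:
$q{\left(s \right)} = -2 + \sqrt{2} \sqrt{s}$ ($q{\left(s \right)} = -2 + \sqrt{s + s} = -2 + \sqrt{2 s} = -2 + \sqrt{2} \sqrt{s}$)
$c{\left(t \right)} = \left(-30 + 2 t\right) \left(-2 + \sqrt{2} \sqrt{t}\right)$ ($c{\left(t \right)} = \left(-2 + \sqrt{2} \sqrt{t}\right) \left(t + \left(t - 30\right)\right) = \left(-2 + \sqrt{2} \sqrt{t}\right) \left(t + \left(-30 + t\right)\right) = \left(-2 + \sqrt{2} \sqrt{t}\right) \left(-30 + 2 t\right) = \left(-30 + 2 t\right) \left(-2 + \sqrt{2} \sqrt{t}\right)$)
$c{\left(-134 \right)} + \left(\left(\left(-2851 + 6111\right) + 56\right) + 9084\right) = 2 \left(-15 - 134\right) \left(-2 + \sqrt{2} \sqrt{-134}\right) + \left(\left(\left(-2851 + 6111\right) + 56\right) + 9084\right) = 2 \left(-149\right) \left(-2 + \sqrt{2} i \sqrt{134}\right) + \left(\left(3260 + 56\right) + 9084\right) = 2 \left(-149\right) \left(-2 + 2 i \sqrt{67}\right) + \left(3316 + 9084\right) = \left(596 - 596 i \sqrt{67}\right) + 12400 = 12996 - 596 i \sqrt{67}$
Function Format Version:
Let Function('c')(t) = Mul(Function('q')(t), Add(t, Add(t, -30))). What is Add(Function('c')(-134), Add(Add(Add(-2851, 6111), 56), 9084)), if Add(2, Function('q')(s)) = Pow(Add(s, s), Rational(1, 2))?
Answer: Add(12996, Mul(-596, I, Pow(67, Rational(1, 2)))) ≈ Add(12996., Mul(-4878.5, I))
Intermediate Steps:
Function('q')(s) = Add(-2, Mul(Pow(2, Rational(1, 2)), Pow(s, Rational(1, 2)))) (Function('q')(s) = Add(-2, Pow(Add(s, s), Rational(1, 2))) = Add(-2, Pow(Mul(2, s), Rational(1, 2))) = Add(-2, Mul(Pow(2, Rational(1, 2)), Pow(s, Rational(1, 2)))))
Function('c')(t) = Mul(Add(-30, Mul(2, t)), Add(-2, Mul(Pow(2, Rational(1, 2)), Pow(t, Rational(1, 2))))) (Function('c')(t) = Mul(Add(-2, Mul(Pow(2, Rational(1, 2)), Pow(t, Rational(1, 2)))), Add(t, Add(t, -30))) = Mul(Add(-2, Mul(Pow(2, Rational(1, 2)), Pow(t, Rational(1, 2)))), Add(t, Add(-30, t))) = Mul(Add(-2, Mul(Pow(2, Rational(1, 2)), Pow(t, Rational(1, 2)))), Add(-30, Mul(2, t))) = Mul(Add(-30, Mul(2, t)), Add(-2, Mul(Pow(2, Rational(1, 2)), Pow(t, Rational(1, 2))))))
Add(Function('c')(-134), Add(Add(Add(-2851, 6111), 56), 9084)) = Add(Mul(2, Add(-15, -134), Add(-2, Mul(Pow(2, Rational(1, 2)), Pow(-134, Rational(1, 2))))), Add(Add(Add(-2851, 6111), 56), 9084)) = Add(Mul(2, -149, Add(-2, Mul(Pow(2, Rational(1, 2)), Mul(I, Pow(134, Rational(1, 2)))))), Add(Add(3260, 56), 9084)) = Add(Mul(2, -149, Add(-2, Mul(2, I, Pow(67, Rational(1, 2))))), Add(3316, 9084)) = Add(Add(596, Mul(-596, I, Pow(67, Rational(1, 2)))), 12400) = Add(12996, Mul(-596, I, Pow(67, Rational(1, 2))))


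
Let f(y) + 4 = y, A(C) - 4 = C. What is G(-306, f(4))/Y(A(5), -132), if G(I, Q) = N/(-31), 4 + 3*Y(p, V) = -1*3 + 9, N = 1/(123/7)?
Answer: -7/2542 ≈ -0.0027537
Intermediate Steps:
A(C) = 4 + C
f(y) = -4 + y
N = 7/123 (N = 1/(123*(1/7)) = 1/(123/7) = 7/123 ≈ 0.056911)
Y(p, V) = 2/3 (Y(p, V) = -4/3 + (-1*3 + 9)/3 = -4/3 + (-3 + 9)/3 = -4/3 + (1/3)*6 = -4/3 + 2 = 2/3)
G(I, Q) = -7/3813 (G(I, Q) = (7/123)/(-31) = (7/123)*(-1/31) = -7/3813)
G(-306, f(4))/Y(A(5), -132) = -7/(3813*2/3) = -7/3813*3/2 = -7/2542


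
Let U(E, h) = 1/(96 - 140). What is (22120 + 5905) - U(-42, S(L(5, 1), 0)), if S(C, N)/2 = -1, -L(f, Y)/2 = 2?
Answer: 1233101/44 ≈ 28025.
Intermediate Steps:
L(f, Y) = -4 (L(f, Y) = -2*2 = -4)
S(C, N) = -2 (S(C, N) = 2*(-1) = -2)
U(E, h) = -1/44 (U(E, h) = 1/(-44) = -1/44)
(22120 + 5905) - U(-42, S(L(5, 1), 0)) = (22120 + 5905) - 1*(-1/44) = 28025 + 1/44 = 1233101/44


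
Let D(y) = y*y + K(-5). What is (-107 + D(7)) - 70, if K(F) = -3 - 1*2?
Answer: -133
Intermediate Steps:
K(F) = -5 (K(F) = -3 - 2 = -5)
D(y) = -5 + y**2 (D(y) = y*y - 5 = y**2 - 5 = -5 + y**2)
(-107 + D(7)) - 70 = (-107 + (-5 + 7**2)) - 70 = (-107 + (-5 + 49)) - 70 = (-107 + 44) - 70 = -63 - 70 = -133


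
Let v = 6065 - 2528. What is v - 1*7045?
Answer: -3508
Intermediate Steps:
v = 3537
v - 1*7045 = 3537 - 1*7045 = 3537 - 7045 = -3508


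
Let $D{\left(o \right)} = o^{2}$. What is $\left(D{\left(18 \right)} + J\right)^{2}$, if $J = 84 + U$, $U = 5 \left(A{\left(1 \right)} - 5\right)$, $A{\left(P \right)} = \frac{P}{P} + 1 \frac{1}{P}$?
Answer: $154449$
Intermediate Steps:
$A{\left(P \right)} = 1 + \frac{1}{P}$
$U = -15$ ($U = 5 \left(\frac{1 + 1}{1} - 5\right) = 5 \left(1 \cdot 2 - 5\right) = 5 \left(2 - 5\right) = 5 \left(-3\right) = -15$)
$J = 69$ ($J = 84 - 15 = 69$)
$\left(D{\left(18 \right)} + J\right)^{2} = \left(18^{2} + 69\right)^{2} = \left(324 + 69\right)^{2} = 393^{2} = 154449$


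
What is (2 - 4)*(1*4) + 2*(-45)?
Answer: -98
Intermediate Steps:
(2 - 4)*(1*4) + 2*(-45) = -2*4 - 90 = -8 - 90 = -98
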